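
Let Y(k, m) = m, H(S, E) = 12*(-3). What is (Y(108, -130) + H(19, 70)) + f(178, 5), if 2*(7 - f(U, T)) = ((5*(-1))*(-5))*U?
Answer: -2384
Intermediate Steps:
f(U, T) = 7 - 25*U/2 (f(U, T) = 7 - (5*(-1))*(-5)*U/2 = 7 - (-5*(-5))*U/2 = 7 - 25*U/2)
H(S, E) = -36
(Y(108, -130) + H(19, 70)) + f(178, 5) = (-130 - 36) + (7 - 25/2*178) = -166 + (7 - 2225) = -166 - 2218 = -2384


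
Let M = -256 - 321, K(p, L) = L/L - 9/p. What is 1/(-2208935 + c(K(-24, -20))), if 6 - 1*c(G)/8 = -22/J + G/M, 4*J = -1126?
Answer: -324851/717559347748 ≈ -4.5272e-7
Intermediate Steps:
J = -563/2 (J = (¼)*(-1126) = -563/2 ≈ -281.50)
K(p, L) = 1 - 9/p
M = -577
c(G) = 26672/563 + 8*G/577 (c(G) = 48 - 8*(-22/(-563/2) + G/(-577)) = 48 - 8*(-22*(-2/563) + G*(-1/577)) = 48 - 8*(44/563 - G/577) = 48 + (-352/563 + 8*G/577) = 26672/563 + 8*G/577)
1/(-2208935 + c(K(-24, -20))) = 1/(-2208935 + (26672/563 + 8*((-9 - 24)/(-24))/577)) = 1/(-2208935 + (26672/563 + 8*(-1/24*(-33))/577)) = 1/(-2208935 + (26672/563 + (8/577)*(11/8))) = 1/(-2208935 + (26672/563 + 11/577)) = 1/(-2208935 + 15395937/324851) = 1/(-717559347748/324851) = -324851/717559347748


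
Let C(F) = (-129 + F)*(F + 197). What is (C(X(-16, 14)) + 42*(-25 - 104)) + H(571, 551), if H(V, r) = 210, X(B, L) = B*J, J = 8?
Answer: -22941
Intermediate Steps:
X(B, L) = 8*B (X(B, L) = B*8 = 8*B)
C(F) = (-129 + F)*(197 + F)
(C(X(-16, 14)) + 42*(-25 - 104)) + H(571, 551) = ((-25413 + (8*(-16))² + 68*(8*(-16))) + 42*(-25 - 104)) + 210 = ((-25413 + (-128)² + 68*(-128)) + 42*(-129)) + 210 = ((-25413 + 16384 - 8704) - 5418) + 210 = (-17733 - 5418) + 210 = -23151 + 210 = -22941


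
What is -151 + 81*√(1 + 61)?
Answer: -151 + 81*√62 ≈ 486.79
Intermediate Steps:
-151 + 81*√(1 + 61) = -151 + 81*√62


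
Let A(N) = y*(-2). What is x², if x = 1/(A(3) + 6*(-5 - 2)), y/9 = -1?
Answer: 1/576 ≈ 0.0017361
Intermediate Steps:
y = -9 (y = 9*(-1) = -9)
A(N) = 18 (A(N) = -9*(-2) = 18)
x = -1/24 (x = 1/(18 + 6*(-5 - 2)) = 1/(18 + 6*(-7)) = 1/(18 - 42) = 1/(-24) = -1/24 ≈ -0.041667)
x² = (-1/24)² = 1/576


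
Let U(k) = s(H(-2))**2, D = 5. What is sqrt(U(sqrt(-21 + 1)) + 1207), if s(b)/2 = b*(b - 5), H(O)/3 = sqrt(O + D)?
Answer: sqrt(6823 - 3240*sqrt(3)) ≈ 34.802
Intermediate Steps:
H(O) = 3*sqrt(5 + O) (H(O) = 3*sqrt(O + 5) = 3*sqrt(5 + O))
s(b) = 2*b*(-5 + b) (s(b) = 2*(b*(b - 5)) = 2*(b*(-5 + b)) = 2*b*(-5 + b))
U(k) = 108*(-5 + 3*sqrt(3))**2 (U(k) = (2*(3*sqrt(5 - 2))*(-5 + 3*sqrt(5 - 2)))**2 = (2*(3*sqrt(3))*(-5 + 3*sqrt(3)))**2 = (6*sqrt(3)*(-5 + 3*sqrt(3)))**2 = 108*(-5 + 3*sqrt(3))**2)
sqrt(U(sqrt(-21 + 1)) + 1207) = sqrt((5616 - 3240*sqrt(3)) + 1207) = sqrt(6823 - 3240*sqrt(3))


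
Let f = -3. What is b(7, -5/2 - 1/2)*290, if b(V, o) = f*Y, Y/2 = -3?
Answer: 5220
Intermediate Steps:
Y = -6 (Y = 2*(-3) = -6)
b(V, o) = 18 (b(V, o) = -3*(-6) = 18)
b(7, -5/2 - 1/2)*290 = 18*290 = 5220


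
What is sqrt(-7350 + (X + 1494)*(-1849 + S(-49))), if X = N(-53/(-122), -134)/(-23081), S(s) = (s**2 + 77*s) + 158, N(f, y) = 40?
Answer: 6*I*sqrt(67826720804102)/23081 ≈ 2140.9*I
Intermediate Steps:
S(s) = 158 + s**2 + 77*s
X = -40/23081 (X = 40/(-23081) = 40*(-1/23081) = -40/23081 ≈ -0.0017330)
sqrt(-7350 + (X + 1494)*(-1849 + S(-49))) = sqrt(-7350 + (-40/23081 + 1494)*(-1849 + (158 + (-49)**2 + 77*(-49)))) = sqrt(-7350 + 34482974*(-1849 + (158 + 2401 - 3773))/23081) = sqrt(-7350 + 34482974*(-1849 - 1214)/23081) = sqrt(-7350 + (34482974/23081)*(-3063)) = sqrt(-7350 - 105621349362/23081) = sqrt(-105790994712/23081) = 6*I*sqrt(67826720804102)/23081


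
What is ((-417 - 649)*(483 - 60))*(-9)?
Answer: 4058262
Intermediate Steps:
((-417 - 649)*(483 - 60))*(-9) = -1066*423*(-9) = -450918*(-9) = 4058262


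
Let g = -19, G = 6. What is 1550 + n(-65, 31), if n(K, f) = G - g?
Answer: 1575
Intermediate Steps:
n(K, f) = 25 (n(K, f) = 6 - 1*(-19) = 6 + 19 = 25)
1550 + n(-65, 31) = 1550 + 25 = 1575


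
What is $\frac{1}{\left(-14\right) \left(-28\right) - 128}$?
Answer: $\frac{1}{264} \approx 0.0037879$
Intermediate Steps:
$\frac{1}{\left(-14\right) \left(-28\right) - 128} = \frac{1}{392 - 128} = \frac{1}{264}$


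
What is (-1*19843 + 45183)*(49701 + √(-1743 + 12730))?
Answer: 1259423340 + 25340*√10987 ≈ 1.2621e+9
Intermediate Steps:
(-1*19843 + 45183)*(49701 + √(-1743 + 12730)) = (-19843 + 45183)*(49701 + √10987) = 25340*(49701 + √10987) = 1259423340 + 25340*√10987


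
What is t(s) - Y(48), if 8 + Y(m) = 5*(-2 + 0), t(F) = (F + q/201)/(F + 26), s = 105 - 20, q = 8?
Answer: 418691/22311 ≈ 18.766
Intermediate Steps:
s = 85
t(F) = (8/201 + F)/(26 + F) (t(F) = (F + 8/201)/(F + 26) = (F + 8*(1/201))/(26 + F) = (F + 8/201)/(26 + F) = (8/201 + F)/(26 + F))
Y(m) = -18 (Y(m) = -8 + 5*(-2 + 0) = -8 + 5*(-2) = -8 - 10 = -18)
t(s) - Y(48) = (8/201 + 85)/(26 + 85) - 1*(-18) = (17093/201)/111 + 18 = (1/111)*(17093/201) + 18 = 17093/22311 + 18 = 418691/22311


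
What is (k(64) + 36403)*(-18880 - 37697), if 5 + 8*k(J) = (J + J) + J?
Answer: -16487160147/8 ≈ -2.0609e+9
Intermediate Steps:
k(J) = -5/8 + 3*J/8 (k(J) = -5/8 + ((J + J) + J)/8 = -5/8 + (2*J + J)/8 = -5/8 + (3*J)/8 = -5/8 + 3*J/8)
(k(64) + 36403)*(-18880 - 37697) = ((-5/8 + (3/8)*64) + 36403)*(-18880 - 37697) = ((-5/8 + 24) + 36403)*(-56577) = (187/8 + 36403)*(-56577) = (291411/8)*(-56577) = -16487160147/8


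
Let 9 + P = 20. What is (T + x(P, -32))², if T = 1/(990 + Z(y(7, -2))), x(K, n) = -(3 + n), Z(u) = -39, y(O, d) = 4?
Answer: 760656400/904401 ≈ 841.06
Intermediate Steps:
P = 11 (P = -9 + 20 = 11)
x(K, n) = -3 - n
T = 1/951 (T = 1/(990 - 39) = 1/951 ≈ 0.0010515)
(T + x(P, -32))² = (1/951 + (-3 - 1*(-32)))² = (1/951 + (-3 + 32))² = (1/951 + 29)² = (27580/951)² = 760656400/904401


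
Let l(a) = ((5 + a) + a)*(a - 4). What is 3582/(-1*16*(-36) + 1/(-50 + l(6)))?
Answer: 57312/9215 ≈ 6.2194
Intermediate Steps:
l(a) = (-4 + a)*(5 + 2*a) (l(a) = (5 + 2*a)*(-4 + a) = (-4 + a)*(5 + 2*a))
3582/(-1*16*(-36) + 1/(-50 + l(6))) = 3582/(-1*16*(-36) + 1/(-50 + (-20 - 3*6 + 2*6²))) = 3582/(-16*(-36) + 1/(-50 + (-20 - 18 + 2*36))) = 3582/(576 + 1/(-50 + (-20 - 18 + 72))) = 3582/(576 + 1/(-50 + 34)) = 3582/(576 + 1/(-16)) = 3582/(576 - 1/16) = 3582/(9215/16) = 3582*(16/9215) = 57312/9215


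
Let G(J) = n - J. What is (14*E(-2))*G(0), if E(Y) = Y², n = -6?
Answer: -336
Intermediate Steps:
G(J) = -6 - J
(14*E(-2))*G(0) = (14*(-2)²)*(-6 - 1*0) = (14*4)*(-6 + 0) = 56*(-6) = -336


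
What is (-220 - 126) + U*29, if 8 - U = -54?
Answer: 1452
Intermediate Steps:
U = 62 (U = 8 - 1*(-54) = 8 + 54 = 62)
(-220 - 126) + U*29 = (-220 - 126) + 62*29 = -346 + 1798 = 1452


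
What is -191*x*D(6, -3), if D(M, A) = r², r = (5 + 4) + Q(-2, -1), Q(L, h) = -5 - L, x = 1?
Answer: -6876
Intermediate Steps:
r = 6 (r = (5 + 4) + (-5 - 1*(-2)) = 9 + (-5 + 2) = 9 - 3 = 6)
D(M, A) = 36 (D(M, A) = 6² = 36)
-191*x*D(6, -3) = -191*36 = -6876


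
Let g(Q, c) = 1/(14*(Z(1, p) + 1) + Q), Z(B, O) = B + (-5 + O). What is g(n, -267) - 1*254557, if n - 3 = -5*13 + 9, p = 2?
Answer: -17055320/67 ≈ -2.5456e+5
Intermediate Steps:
Z(B, O) = -5 + B + O
n = -53 (n = 3 + (-5*13 + 9) = 3 + (-65 + 9) = 3 - 56 = -53)
g(Q, c) = 1/(-14 + Q) (g(Q, c) = 1/(14*((-5 + 1 + 2) + 1) + Q) = 1/(14*(-2 + 1) + Q) = 1/(14*(-1) + Q) = 1/(-14 + Q))
g(n, -267) - 1*254557 = 1/(-14 - 53) - 1*254557 = 1/(-67) - 254557 = -1/67 - 254557 = -17055320/67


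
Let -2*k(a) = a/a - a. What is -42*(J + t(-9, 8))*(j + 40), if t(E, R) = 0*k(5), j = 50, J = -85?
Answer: 321300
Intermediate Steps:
k(a) = -1/2 + a/2 (k(a) = -(a/a - a)/2 = -(1 - a)/2 = -1/2 + a/2)
t(E, R) = 0 (t(E, R) = 0*(-1/2 + (1/2)*5) = 0*(-1/2 + 5/2) = 0*2 = 0)
-42*(J + t(-9, 8))*(j + 40) = -42*(-85 + 0)*(50 + 40) = -(-3570)*90 = -42*(-7650) = 321300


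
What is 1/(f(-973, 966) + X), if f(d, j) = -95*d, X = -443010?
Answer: -1/350575 ≈ -2.8525e-6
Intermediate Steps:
1/(f(-973, 966) + X) = 1/(-95*(-973) - 443010) = 1/(92435 - 443010) = 1/(-350575) = -1/350575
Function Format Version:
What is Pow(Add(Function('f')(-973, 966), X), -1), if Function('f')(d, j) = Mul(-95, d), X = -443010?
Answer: Rational(-1, 350575) ≈ -2.8525e-6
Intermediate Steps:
Pow(Add(Function('f')(-973, 966), X), -1) = Pow(Add(Mul(-95, -973), -443010), -1) = Pow(Add(92435, -443010), -1) = Pow(-350575, -1) = Rational(-1, 350575)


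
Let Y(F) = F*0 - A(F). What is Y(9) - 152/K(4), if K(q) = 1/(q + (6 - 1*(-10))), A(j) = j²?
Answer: -3121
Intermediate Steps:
K(q) = 1/(16 + q) (K(q) = 1/(q + (6 + 10)) = 1/(q + 16) = 1/(16 + q))
Y(F) = -F² (Y(F) = F*0 - F² = 0 - F² = -F²)
Y(9) - 152/K(4) = -1*9² - 152/(1/(16 + 4)) = -1*81 - 152/(1/20) = -81 - 152/1/20 = -81 - 152*20 = -81 - 3040 = -3121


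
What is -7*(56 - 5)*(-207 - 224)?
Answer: 153867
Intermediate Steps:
-7*(56 - 5)*(-207 - 224) = -357*(-431) = -7*(-21981) = 153867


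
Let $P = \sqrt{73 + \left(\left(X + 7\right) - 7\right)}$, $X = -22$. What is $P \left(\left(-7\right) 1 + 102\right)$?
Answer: $95 \sqrt{51} \approx 678.44$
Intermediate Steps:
$P = \sqrt{51}$ ($P = \sqrt{73 + \left(\left(-22 + 7\right) - 7\right)} = \sqrt{73 - 22} = \sqrt{51} \approx 7.1414$)
$P \left(\left(-7\right) 1 + 102\right) = \sqrt{51} \left(\left(-7\right) 1 + 102\right) = \sqrt{51} \left(-7 + 102\right) = \sqrt{51} \cdot 95 = 95 \sqrt{51}$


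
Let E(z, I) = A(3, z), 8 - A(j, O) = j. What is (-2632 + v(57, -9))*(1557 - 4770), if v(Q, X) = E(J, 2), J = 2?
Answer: 8440551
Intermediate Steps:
A(j, O) = 8 - j
E(z, I) = 5 (E(z, I) = 8 - 1*3 = 8 - 3 = 5)
v(Q, X) = 5
(-2632 + v(57, -9))*(1557 - 4770) = (-2632 + 5)*(1557 - 4770) = -2627*(-3213) = 8440551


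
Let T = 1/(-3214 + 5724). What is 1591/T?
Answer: 3993410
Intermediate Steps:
T = 1/2510 ≈ 0.00039841
1591/T = 1591/(1/2510) = 1591*2510 = 3993410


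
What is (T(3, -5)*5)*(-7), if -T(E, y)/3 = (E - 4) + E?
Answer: 210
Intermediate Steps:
T(E, y) = 12 - 6*E (T(E, y) = -3*((E - 4) + E) = -3*((-4 + E) + E) = -3*(-4 + 2*E) = 12 - 6*E)
(T(3, -5)*5)*(-7) = ((12 - 6*3)*5)*(-7) = ((12 - 18)*5)*(-7) = -6*5*(-7) = -30*(-7) = 210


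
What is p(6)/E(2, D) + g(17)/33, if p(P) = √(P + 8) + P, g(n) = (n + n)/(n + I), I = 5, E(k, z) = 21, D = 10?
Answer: 845/2541 + √14/21 ≈ 0.51072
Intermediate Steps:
g(n) = 2*n/(5 + n) (g(n) = (n + n)/(n + 5) = (2*n)/(5 + n) = 2*n/(5 + n))
p(P) = P + √(8 + P) (p(P) = √(8 + P) + P = P + √(8 + P))
p(6)/E(2, D) + g(17)/33 = (6 + √(8 + 6))/21 + (2*17/(5 + 17))/33 = (6 + √14)*(1/21) + (2*17/22)*(1/33) = (2/7 + √14/21) + (2*17*(1/22))*(1/33) = (2/7 + √14/21) + (17/11)*(1/33) = (2/7 + √14/21) + 17/363 = 845/2541 + √14/21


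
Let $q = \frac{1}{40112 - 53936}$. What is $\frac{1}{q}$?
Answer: $-13824$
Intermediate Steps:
$q = - \frac{1}{13824}$ ($q = \frac{1}{-13824} = - \frac{1}{13824} \approx -7.2338 \cdot 10^{-5}$)
$\frac{1}{q} = \frac{1}{- \frac{1}{13824}} = -13824$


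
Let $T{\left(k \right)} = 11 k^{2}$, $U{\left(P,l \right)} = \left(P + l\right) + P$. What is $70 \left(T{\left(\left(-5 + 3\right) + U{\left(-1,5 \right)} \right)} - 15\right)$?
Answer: $-280$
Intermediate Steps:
$U{\left(P,l \right)} = l + 2 P$
$70 \left(T{\left(\left(-5 + 3\right) + U{\left(-1,5 \right)} \right)} - 15\right) = 70 \left(11 \left(\left(-5 + 3\right) + \left(5 + 2 \left(-1\right)\right)\right)^{2} - 15\right) = 70 \left(11 \left(-2 + \left(5 - 2\right)\right)^{2} - 15\right) = 70 \left(11 \left(-2 + 3\right)^{2} - 15\right) = 70 \left(11 \cdot 1^{2} - 15\right) = 70 \left(11 \cdot 1 - 15\right) = 70 \left(11 - 15\right) = 70 \left(-4\right) = -280$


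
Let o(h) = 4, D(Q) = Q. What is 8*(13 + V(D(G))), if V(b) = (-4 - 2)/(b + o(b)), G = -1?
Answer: 88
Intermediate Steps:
V(b) = -6/(4 + b) (V(b) = (-4 - 2)/(b + 4) = -6/(4 + b))
8*(13 + V(D(G))) = 8*(13 - 6/(4 - 1)) = 8*(13 - 6/3) = 8*(13 - 6*⅓) = 8*(13 - 2) = 8*11 = 88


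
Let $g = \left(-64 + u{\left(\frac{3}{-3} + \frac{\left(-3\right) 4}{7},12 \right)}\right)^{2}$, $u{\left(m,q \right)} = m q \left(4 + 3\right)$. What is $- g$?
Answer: $-85264$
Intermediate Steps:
$u{\left(m,q \right)} = 7 m q$ ($u{\left(m,q \right)} = m q 7 = 7 m q$)
$g = 85264$ ($g = \left(-64 + 7 \left(\frac{3}{-3} + \frac{\left(-3\right) 4}{7}\right) 12\right)^{2} = \left(-64 + 7 \left(3 \left(- \frac{1}{3}\right) - \frac{12}{7}\right) 12\right)^{2} = \left(-64 + 7 \left(-1 - \frac{12}{7}\right) 12\right)^{2} = \left(-64 + 7 \left(- \frac{19}{7}\right) 12\right)^{2} = \left(-64 - 228\right)^{2} = \left(-292\right)^{2} = 85264$)
$- g = \left(-1\right) 85264 = -85264$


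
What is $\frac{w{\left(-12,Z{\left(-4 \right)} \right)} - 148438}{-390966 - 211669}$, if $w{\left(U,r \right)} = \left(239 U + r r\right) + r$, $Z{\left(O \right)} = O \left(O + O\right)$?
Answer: $\frac{30050}{120527} \approx 0.24932$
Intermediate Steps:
$Z{\left(O \right)} = 2 O^{2}$ ($Z{\left(O \right)} = O 2 O = 2 O^{2}$)
$w{\left(U,r \right)} = r + r^{2} + 239 U$ ($w{\left(U,r \right)} = \left(239 U + r^{2}\right) + r = \left(r^{2} + 239 U\right) + r = r + r^{2} + 239 U$)
$\frac{w{\left(-12,Z{\left(-4 \right)} \right)} - 148438}{-390966 - 211669} = \frac{\left(2 \left(-4\right)^{2} + \left(2 \left(-4\right)^{2}\right)^{2} + 239 \left(-12\right)\right) - 148438}{-390966 - 211669} = \frac{\left(2 \cdot 16 + \left(2 \cdot 16\right)^{2} - 2868\right) - 148438}{-602635} = \left(\left(32 + 32^{2} - 2868\right) - 148438\right) \left(- \frac{1}{602635}\right) = \left(\left(32 + 1024 - 2868\right) - 148438\right) \left(- \frac{1}{602635}\right) = \left(-1812 - 148438\right) \left(- \frac{1}{602635}\right) = \left(-150250\right) \left(- \frac{1}{602635}\right) = \frac{30050}{120527}$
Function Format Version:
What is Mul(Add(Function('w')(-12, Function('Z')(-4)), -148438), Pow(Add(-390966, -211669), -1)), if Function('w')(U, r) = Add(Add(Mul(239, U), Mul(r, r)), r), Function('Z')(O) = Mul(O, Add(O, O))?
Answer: Rational(30050, 120527) ≈ 0.24932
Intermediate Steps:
Function('Z')(O) = Mul(2, Pow(O, 2)) (Function('Z')(O) = Mul(O, Mul(2, O)) = Mul(2, Pow(O, 2)))
Function('w')(U, r) = Add(r, Pow(r, 2), Mul(239, U)) (Function('w')(U, r) = Add(Add(Mul(239, U), Pow(r, 2)), r) = Add(Add(Pow(r, 2), Mul(239, U)), r) = Add(r, Pow(r, 2), Mul(239, U)))
Mul(Add(Function('w')(-12, Function('Z')(-4)), -148438), Pow(Add(-390966, -211669), -1)) = Mul(Add(Add(Mul(2, Pow(-4, 2)), Pow(Mul(2, Pow(-4, 2)), 2), Mul(239, -12)), -148438), Pow(Add(-390966, -211669), -1)) = Mul(Add(Add(Mul(2, 16), Pow(Mul(2, 16), 2), -2868), -148438), Pow(-602635, -1)) = Mul(Add(Add(32, Pow(32, 2), -2868), -148438), Rational(-1, 602635)) = Mul(Add(Add(32, 1024, -2868), -148438), Rational(-1, 602635)) = Mul(Add(-1812, -148438), Rational(-1, 602635)) = Mul(-150250, Rational(-1, 602635)) = Rational(30050, 120527)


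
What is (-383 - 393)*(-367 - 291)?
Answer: 510608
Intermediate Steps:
(-383 - 393)*(-367 - 291) = -776*(-658) = 510608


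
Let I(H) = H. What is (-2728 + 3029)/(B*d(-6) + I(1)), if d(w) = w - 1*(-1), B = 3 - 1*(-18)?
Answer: -301/104 ≈ -2.8942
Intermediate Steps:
B = 21 (B = 3 + 18 = 21)
d(w) = 1 + w (d(w) = w + 1 = 1 + w)
(-2728 + 3029)/(B*d(-6) + I(1)) = (-2728 + 3029)/(21*(1 - 6) + 1) = 301/(21*(-5) + 1) = 301/(-105 + 1) = 301/(-104) = 301*(-1/104) = -301/104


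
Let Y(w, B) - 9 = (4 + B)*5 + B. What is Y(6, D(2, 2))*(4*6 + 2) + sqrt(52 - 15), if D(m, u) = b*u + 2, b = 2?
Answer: 1690 + sqrt(37) ≈ 1696.1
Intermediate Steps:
D(m, u) = 2 + 2*u (D(m, u) = 2*u + 2 = 2 + 2*u)
Y(w, B) = 29 + 6*B (Y(w, B) = 9 + ((4 + B)*5 + B) = 9 + ((20 + 5*B) + B) = 9 + (20 + 6*B) = 29 + 6*B)
Y(6, D(2, 2))*(4*6 + 2) + sqrt(52 - 15) = (29 + 6*(2 + 2*2))*(4*6 + 2) + sqrt(52 - 15) = (29 + 6*(2 + 4))*(24 + 2) + sqrt(37) = (29 + 6*6)*26 + sqrt(37) = (29 + 36)*26 + sqrt(37) = 65*26 + sqrt(37) = 1690 + sqrt(37)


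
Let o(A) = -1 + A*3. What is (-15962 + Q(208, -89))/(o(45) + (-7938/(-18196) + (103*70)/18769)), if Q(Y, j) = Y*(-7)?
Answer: -991434661772/7673993083 ≈ -129.19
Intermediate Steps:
Q(Y, j) = -7*Y
o(A) = -1 + 3*A
(-15962 + Q(208, -89))/(o(45) + (-7938/(-18196) + (103*70)/18769)) = (-15962 - 7*208)/((-1 + 3*45) + (-7938/(-18196) + (103*70)/18769)) = (-15962 - 1456)/((-1 + 135) + (-7938*(-1/18196) + 7210*(1/18769))) = -17418/(134 + (3969/9098 + 7210/18769)) = -17418/(134 + 140090741/170760362) = -17418/23021979249/170760362 = -17418*170760362/23021979249 = -991434661772/7673993083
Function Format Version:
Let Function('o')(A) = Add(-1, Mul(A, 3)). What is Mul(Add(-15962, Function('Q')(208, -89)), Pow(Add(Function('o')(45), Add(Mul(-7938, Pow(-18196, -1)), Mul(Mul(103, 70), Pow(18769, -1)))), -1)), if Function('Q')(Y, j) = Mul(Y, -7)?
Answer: Rational(-991434661772, 7673993083) ≈ -129.19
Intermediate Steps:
Function('Q')(Y, j) = Mul(-7, Y)
Function('o')(A) = Add(-1, Mul(3, A))
Mul(Add(-15962, Function('Q')(208, -89)), Pow(Add(Function('o')(45), Add(Mul(-7938, Pow(-18196, -1)), Mul(Mul(103, 70), Pow(18769, -1)))), -1)) = Mul(Add(-15962, Mul(-7, 208)), Pow(Add(Add(-1, Mul(3, 45)), Add(Mul(-7938, Pow(-18196, -1)), Mul(Mul(103, 70), Pow(18769, -1)))), -1)) = Mul(Add(-15962, -1456), Pow(Add(Add(-1, 135), Add(Mul(-7938, Rational(-1, 18196)), Mul(7210, Rational(1, 18769)))), -1)) = Mul(-17418, Pow(Add(134, Add(Rational(3969, 9098), Rational(7210, 18769))), -1)) = Mul(-17418, Pow(Add(134, Rational(140090741, 170760362)), -1)) = Mul(-17418, Pow(Rational(23021979249, 170760362), -1)) = Mul(-17418, Rational(170760362, 23021979249)) = Rational(-991434661772, 7673993083)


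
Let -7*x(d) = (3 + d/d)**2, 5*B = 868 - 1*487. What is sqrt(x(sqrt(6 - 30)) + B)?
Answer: sqrt(90545)/35 ≈ 8.5973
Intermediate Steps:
B = 381/5 (B = (868 - 1*487)/5 = (868 - 487)/5 = (1/5)*381 = 381/5 ≈ 76.200)
x(d) = -16/7 (x(d) = -(3 + d/d)**2/7 = -(3 + 1)**2/7 = -1/7*4**2 = -1/7*16 = -16/7)
sqrt(x(sqrt(6 - 30)) + B) = sqrt(-16/7 + 381/5) = sqrt(2587/35) = sqrt(90545)/35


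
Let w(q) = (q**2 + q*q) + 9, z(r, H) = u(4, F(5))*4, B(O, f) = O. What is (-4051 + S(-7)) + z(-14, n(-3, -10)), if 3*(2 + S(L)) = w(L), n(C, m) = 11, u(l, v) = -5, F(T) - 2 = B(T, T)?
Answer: -12112/3 ≈ -4037.3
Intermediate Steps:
F(T) = 2 + T
z(r, H) = -20 (z(r, H) = -5*4 = -20)
w(q) = 9 + 2*q**2 (w(q) = (q**2 + q**2) + 9 = 2*q**2 + 9 = 9 + 2*q**2)
S(L) = 1 + 2*L**2/3 (S(L) = -2 + (9 + 2*L**2)/3 = -2 + (3 + 2*L**2/3) = 1 + 2*L**2/3)
(-4051 + S(-7)) + z(-14, n(-3, -10)) = (-4051 + (1 + (2/3)*(-7)**2)) - 20 = (-4051 + (1 + (2/3)*49)) - 20 = (-4051 + (1 + 98/3)) - 20 = (-4051 + 101/3) - 20 = -12052/3 - 20 = -12112/3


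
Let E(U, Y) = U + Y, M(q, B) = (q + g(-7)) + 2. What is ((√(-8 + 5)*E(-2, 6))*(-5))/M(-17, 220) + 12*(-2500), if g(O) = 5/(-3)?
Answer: -30000 + 6*I*√3/5 ≈ -30000.0 + 2.0785*I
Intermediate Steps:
g(O) = -5/3 (g(O) = 5*(-⅓) = -5/3)
M(q, B) = ⅓ + q (M(q, B) = (q - 5/3) + 2 = (-5/3 + q) + 2 = ⅓ + q)
((√(-8 + 5)*E(-2, 6))*(-5))/M(-17, 220) + 12*(-2500) = ((√(-8 + 5)*(-2 + 6))*(-5))/(⅓ - 17) + 12*(-2500) = ((√(-3)*4)*(-5))/(-50/3) - 30000 = (((I*√3)*4)*(-5))*(-3/50) - 30000 = ((4*I*√3)*(-5))*(-3/50) - 30000 = -20*I*√3*(-3/50) - 30000 = 6*I*√3/5 - 30000 = -30000 + 6*I*√3/5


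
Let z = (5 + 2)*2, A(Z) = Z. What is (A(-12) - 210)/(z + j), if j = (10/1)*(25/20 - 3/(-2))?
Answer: -444/83 ≈ -5.3494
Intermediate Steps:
z = 14 (z = 7*2 = 14)
j = 55/2 (j = (10*1)*(25*(1/20) - 3*(-½)) = 10*(5/4 + 3/2) = 10*(11/4) = 55/2 ≈ 27.500)
(A(-12) - 210)/(z + j) = (-12 - 210)/(14 + 55/2) = -222/83/2 = -222*2/83 = -444/83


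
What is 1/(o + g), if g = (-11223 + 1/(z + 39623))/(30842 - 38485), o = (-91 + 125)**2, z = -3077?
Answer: 279321078/323305321925 ≈ 0.00086395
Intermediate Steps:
o = 1156 (o = 34**2 = 1156)
g = 410155757/279321078 (g = (-11223 + 1/(-3077 + 39623))/(30842 - 38485) = (-11223 + 1/36546)/(-7643) = (-11223 + 1/36546)*(-1/7643) = -410155757/36546*(-1/7643) = 410155757/279321078 ≈ 1.4684)
1/(o + g) = 1/(1156 + 410155757/279321078) = 1/(323305321925/279321078) = 279321078/323305321925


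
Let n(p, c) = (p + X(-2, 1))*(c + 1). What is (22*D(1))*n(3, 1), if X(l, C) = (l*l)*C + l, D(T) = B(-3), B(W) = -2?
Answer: -440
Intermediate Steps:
D(T) = -2
X(l, C) = l + C*l² (X(l, C) = l²*C + l = C*l² + l = l + C*l²)
n(p, c) = (1 + c)*(2 + p) (n(p, c) = (p - 2*(1 + 1*(-2)))*(c + 1) = (p - 2*(1 - 2))*(1 + c) = (p - 2*(-1))*(1 + c) = (p + 2)*(1 + c) = (2 + p)*(1 + c) = (1 + c)*(2 + p))
(22*D(1))*n(3, 1) = (22*(-2))*(2 + 3 + 2*1 + 1*3) = -44*(2 + 3 + 2 + 3) = -44*10 = -440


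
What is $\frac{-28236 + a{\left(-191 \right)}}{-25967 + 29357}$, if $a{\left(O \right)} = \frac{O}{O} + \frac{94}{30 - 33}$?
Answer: $- \frac{84799}{10170} \approx -8.3382$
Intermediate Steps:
$a{\left(O \right)} = - \frac{91}{3}$ ($a{\left(O \right)} = 1 + \frac{94}{-3} = 1 + 94 \left(- \frac{1}{3}\right) = 1 - \frac{94}{3} = - \frac{91}{3}$)
$\frac{-28236 + a{\left(-191 \right)}}{-25967 + 29357} = \frac{-28236 - \frac{91}{3}}{-25967 + 29357} = - \frac{84799}{3 \cdot 3390} = \left(- \frac{84799}{3}\right) \frac{1}{3390} = - \frac{84799}{10170}$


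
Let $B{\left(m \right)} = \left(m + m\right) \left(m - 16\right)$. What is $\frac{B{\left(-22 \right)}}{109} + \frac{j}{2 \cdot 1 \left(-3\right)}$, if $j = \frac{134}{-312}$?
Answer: $\frac{1572295}{102024} \approx 15.411$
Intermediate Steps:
$j = - \frac{67}{156}$ ($j = 134 \left(- \frac{1}{312}\right) = - \frac{67}{156} \approx -0.42949$)
$B{\left(m \right)} = 2 m \left(-16 + m\right)$
$\frac{B{\left(-22 \right)}}{109} + \frac{j}{2 \cdot 1 \left(-3\right)} = \frac{2 \left(-22\right) \left(-16 - 22\right)}{109} - \frac{67}{156 \cdot 2 \cdot 1 \left(-3\right)} = 2 \left(-22\right) \left(-38\right) \frac{1}{109} - \frac{67}{156 \cdot 2 \left(-3\right)} = 1672 \cdot \frac{1}{109} - \frac{67}{156 \left(-6\right)} = \frac{1672}{109} - - \frac{67}{936} = \frac{1672}{109} + \frac{67}{936} = \frac{1572295}{102024}$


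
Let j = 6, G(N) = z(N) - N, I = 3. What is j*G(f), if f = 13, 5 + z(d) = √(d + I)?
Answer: -84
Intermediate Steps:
z(d) = -5 + √(3 + d) (z(d) = -5 + √(d + 3) = -5 + √(3 + d))
G(N) = -5 + √(3 + N) - N (G(N) = (-5 + √(3 + N)) - N = -5 + √(3 + N) - N)
j*G(f) = 6*(-5 + √(3 + 13) - 1*13) = 6*(-5 + √16 - 13) = 6*(-5 + 4 - 13) = 6*(-14) = -84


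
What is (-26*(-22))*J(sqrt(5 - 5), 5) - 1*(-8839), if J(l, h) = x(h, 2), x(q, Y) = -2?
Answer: 7695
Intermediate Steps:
J(l, h) = -2
(-26*(-22))*J(sqrt(5 - 5), 5) - 1*(-8839) = -26*(-22)*(-2) - 1*(-8839) = 572*(-2) + 8839 = -1144 + 8839 = 7695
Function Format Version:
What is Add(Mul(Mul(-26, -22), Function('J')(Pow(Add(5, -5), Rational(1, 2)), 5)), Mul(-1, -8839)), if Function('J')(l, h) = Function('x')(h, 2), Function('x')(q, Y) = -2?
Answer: 7695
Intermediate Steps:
Function('J')(l, h) = -2
Add(Mul(Mul(-26, -22), Function('J')(Pow(Add(5, -5), Rational(1, 2)), 5)), Mul(-1, -8839)) = Add(Mul(Mul(-26, -22), -2), Mul(-1, -8839)) = Add(Mul(572, -2), 8839) = Add(-1144, 8839) = 7695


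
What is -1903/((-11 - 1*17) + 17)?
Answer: 173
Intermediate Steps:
-1903/((-11 - 1*17) + 17) = -1903/((-11 - 17) + 17) = -1903/(-28 + 17) = -1903/(-11) = -1/11*(-1903) = 173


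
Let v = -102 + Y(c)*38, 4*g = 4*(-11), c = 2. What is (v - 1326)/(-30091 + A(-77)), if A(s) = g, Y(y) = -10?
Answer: 904/15051 ≈ 0.060062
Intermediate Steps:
g = -11 (g = (4*(-11))/4 = (1/4)*(-44) = -11)
A(s) = -11
v = -482 (v = -102 - 10*38 = -102 - 380 = -482)
(v - 1326)/(-30091 + A(-77)) = (-482 - 1326)/(-30091 - 11) = -1808/(-30102) = -1808*(-1/30102) = 904/15051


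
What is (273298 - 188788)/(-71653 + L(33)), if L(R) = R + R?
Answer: -84510/71587 ≈ -1.1805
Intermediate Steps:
L(R) = 2*R
(273298 - 188788)/(-71653 + L(33)) = (273298 - 188788)/(-71653 + 2*33) = 84510/(-71653 + 66) = 84510/(-71587) = 84510*(-1/71587) = -84510/71587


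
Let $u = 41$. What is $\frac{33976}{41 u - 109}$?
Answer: $\frac{8494}{393} \approx 21.613$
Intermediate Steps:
$\frac{33976}{41 u - 109} = \frac{33976}{41 \cdot 41 - 109} = \frac{33976}{1681 - 109} = \frac{33976}{1572} = 33976 \cdot \frac{1}{1572} = \frac{8494}{393}$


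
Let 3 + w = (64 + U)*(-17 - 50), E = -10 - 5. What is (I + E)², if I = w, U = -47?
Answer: 1338649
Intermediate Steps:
E = -15
w = -1142 (w = -3 + (64 - 47)*(-17 - 50) = -3 + 17*(-67) = -3 - 1139 = -1142)
I = -1142
(I + E)² = (-1142 - 15)² = (-1157)² = 1338649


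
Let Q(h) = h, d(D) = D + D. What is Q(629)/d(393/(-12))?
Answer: -1258/131 ≈ -9.6031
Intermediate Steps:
d(D) = 2*D
Q(629)/d(393/(-12)) = 629/((2*(393/(-12)))) = 629/((2*(393*(-1/12)))) = 629/((2*(-131/4))) = 629/(-131/2) = 629*(-2/131) = -1258/131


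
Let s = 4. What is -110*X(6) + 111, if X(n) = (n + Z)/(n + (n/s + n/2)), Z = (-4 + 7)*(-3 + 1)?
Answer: 111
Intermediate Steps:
Z = -6 (Z = 3*(-2) = -6)
X(n) = 4*(-6 + n)/(7*n) (X(n) = (n - 6)/(n + (n/4 + n/2)) = (-6 + n)/(n + (n*(¼) + n*(½))) = (-6 + n)/(n + (n/4 + n/2)) = (-6 + n)/(n + 3*n/4) = (-6 + n)/((7*n/4)) = (-6 + n)*(4/(7*n)) = 4*(-6 + n)/(7*n))
-110*X(6) + 111 = -440*(-6 + 6)/(7*6) + 111 = -440*0/(7*6) + 111 = -110*0 + 111 = 0 + 111 = 111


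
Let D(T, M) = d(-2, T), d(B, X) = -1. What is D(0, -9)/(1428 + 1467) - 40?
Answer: -115801/2895 ≈ -40.000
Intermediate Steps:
D(T, M) = -1
D(0, -9)/(1428 + 1467) - 40 = -1/(1428 + 1467) - 40 = -1/2895 - 40 = -115801/2895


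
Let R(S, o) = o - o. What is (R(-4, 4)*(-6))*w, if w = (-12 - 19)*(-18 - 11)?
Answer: 0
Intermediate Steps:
w = 899 (w = -31*(-29) = 899)
R(S, o) = 0
(R(-4, 4)*(-6))*w = (0*(-6))*899 = 0*899 = 0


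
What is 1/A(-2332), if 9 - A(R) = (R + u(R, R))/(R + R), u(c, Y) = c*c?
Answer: 2/2349 ≈ 0.00085143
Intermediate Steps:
u(c, Y) = c**2
A(R) = 9 - (R + R**2)/(2*R) (A(R) = 9 - (R + R**2)/(R + R) = 9 - (R + R**2)/(2*R))
1/A(-2332) = 1/(17/2 - 1/2*(-2332)) = 1/(17/2 + 1166) = 1/(2349/2) = 2/2349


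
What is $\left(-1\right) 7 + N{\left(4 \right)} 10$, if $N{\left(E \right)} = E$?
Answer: $33$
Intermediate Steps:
$\left(-1\right) 7 + N{\left(4 \right)} 10 = \left(-1\right) 7 + 4 \cdot 10 = -7 + 40 = 33$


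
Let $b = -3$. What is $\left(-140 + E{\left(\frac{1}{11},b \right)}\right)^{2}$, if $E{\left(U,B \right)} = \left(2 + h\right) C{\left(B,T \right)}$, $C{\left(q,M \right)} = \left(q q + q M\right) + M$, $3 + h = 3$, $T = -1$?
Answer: $13924$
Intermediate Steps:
$h = 0$ ($h = -3 + 3 = 0$)
$C{\left(q,M \right)} = M + q^{2} + M q$ ($C{\left(q,M \right)} = \left(q^{2} + M q\right) + M = M + q^{2} + M q$)
$E{\left(U,B \right)} = -2 - 2 B + 2 B^{2}$ ($E{\left(U,B \right)} = \left(2 + 0\right) \left(-1 + B^{2} - B\right) = 2 \left(-1 + B^{2} - B\right) = -2 - 2 B + 2 B^{2}$)
$\left(-140 + E{\left(\frac{1}{11},b \right)}\right)^{2} = \left(-140 - \left(-4 - 18\right)\right)^{2} = \left(-140 + \left(-2 + 6 + 2 \cdot 9\right)\right)^{2} = \left(-140 + \left(-2 + 6 + 18\right)\right)^{2} = \left(-140 + 22\right)^{2} = \left(-118\right)^{2} = 13924$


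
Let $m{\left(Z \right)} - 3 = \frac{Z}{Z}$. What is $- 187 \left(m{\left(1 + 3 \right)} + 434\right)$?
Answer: $-81906$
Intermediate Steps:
$m{\left(Z \right)} = 4$ ($m{\left(Z \right)} = 3 + \frac{Z}{Z} = 3 + 1 = 4$)
$- 187 \left(m{\left(1 + 3 \right)} + 434\right) = - 187 \left(4 + 434\right) = \left(-187\right) 438 = -81906$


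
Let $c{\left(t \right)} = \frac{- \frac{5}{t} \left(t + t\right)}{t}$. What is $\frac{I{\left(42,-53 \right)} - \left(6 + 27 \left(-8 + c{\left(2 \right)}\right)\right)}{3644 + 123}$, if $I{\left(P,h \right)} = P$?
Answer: $\frac{387}{3767} \approx 0.10273$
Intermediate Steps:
$c{\left(t \right)} = - \frac{10}{t}$ ($c{\left(t \right)} = \frac{- \frac{5}{t} 2 t}{t} = - \frac{10}{t}$)
$\frac{I{\left(42,-53 \right)} - \left(6 + 27 \left(-8 + c{\left(2 \right)}\right)\right)}{3644 + 123} = \frac{42 - \left(6 + 27 \left(-8 - \frac{10}{2}\right)\right)}{3644 + 123} = \frac{42 - \left(6 + 27 \left(-8 - 5\right)\right)}{3767} = \left(42 - \left(6 + 27 \left(-8 - 5\right)\right)\right) \frac{1}{3767} = \left(42 - -345\right) \frac{1}{3767} = \left(42 + \left(351 - 6\right)\right) \frac{1}{3767} = \left(42 + 345\right) \frac{1}{3767} = 387 \cdot \frac{1}{3767} = \frac{387}{3767}$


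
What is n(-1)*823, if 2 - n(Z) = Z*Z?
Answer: 823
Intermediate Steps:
n(Z) = 2 - Z**2 (n(Z) = 2 - Z*Z = 2 - Z**2)
n(-1)*823 = (2 - 1*(-1)**2)*823 = (2 - 1*1)*823 = (2 - 1)*823 = 1*823 = 823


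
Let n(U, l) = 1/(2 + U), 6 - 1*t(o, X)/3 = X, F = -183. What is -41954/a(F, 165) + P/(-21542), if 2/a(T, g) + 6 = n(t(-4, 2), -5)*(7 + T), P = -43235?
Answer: 58745552065/150794 ≈ 3.8958e+5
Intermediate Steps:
t(o, X) = 18 - 3*X
a(T, g) = 2/(-11/2 + T/14) (a(T, g) = 2/(-6 + (7 + T)/(2 + (18 - 3*2))) = 2/(-6 + (7 + T)/(2 + (18 - 6))) = 2/(-6 + (7 + T)/(2 + 12)) = 2/(-6 + (7 + T)/14) = 2/(-6 + (½ + T/14)) = 2/(-11/2 + T/14))
-41954/a(F, 165) + P/(-21542) = -41954/(28/(-77 - 183)) - 43235/(-21542) = -41954/(28/(-260)) - 43235*(-1/21542) = -41954/(28*(-1/260)) + 43235/21542 = -41954/(-7/65) + 43235/21542 = -41954*(-65/7) + 43235/21542 = 2727010/7 + 43235/21542 = 58745552065/150794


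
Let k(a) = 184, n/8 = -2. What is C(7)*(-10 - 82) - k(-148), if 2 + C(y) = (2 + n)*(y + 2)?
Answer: 11592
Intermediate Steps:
n = -16 (n = 8*(-2) = -16)
C(y) = -30 - 14*y (C(y) = -2 + (2 - 16)*(y + 2) = -2 - 14*(2 + y) = -2 + (-28 - 14*y) = -30 - 14*y)
C(7)*(-10 - 82) - k(-148) = (-30 - 14*7)*(-10 - 82) - 1*184 = (-30 - 98)*(-92) - 184 = -128*(-92) - 184 = 11776 - 184 = 11592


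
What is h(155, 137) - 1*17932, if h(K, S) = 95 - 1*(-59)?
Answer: -17778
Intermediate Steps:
h(K, S) = 154 (h(K, S) = 95 + 59 = 154)
h(155, 137) - 1*17932 = 154 - 1*17932 = 154 - 17932 = -17778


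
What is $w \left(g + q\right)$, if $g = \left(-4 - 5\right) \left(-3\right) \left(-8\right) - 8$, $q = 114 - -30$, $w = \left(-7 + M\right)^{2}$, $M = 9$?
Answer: $-320$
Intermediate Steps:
$w = 4$ ($w = \left(-7 + 9\right)^{2} = 2^{2} = 4$)
$q = 144$ ($q = 114 + 30 = 144$)
$g = -224$ ($g = \left(-9\right) \left(-3\right) \left(-8\right) - 8 = 27 \left(-8\right) - 8 = -216 - 8 = -224$)
$w \left(g + q\right) = 4 \left(-224 + 144\right) = 4 \left(-80\right) = -320$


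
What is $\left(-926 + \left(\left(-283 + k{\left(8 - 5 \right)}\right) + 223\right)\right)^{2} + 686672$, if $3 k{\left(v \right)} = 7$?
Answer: $\frac{14888449}{9} \approx 1.6543 \cdot 10^{6}$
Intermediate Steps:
$k{\left(v \right)} = \frac{7}{3}$ ($k{\left(v \right)} = \frac{1}{3} \cdot 7 = \frac{7}{3}$)
$\left(-926 + \left(\left(-283 + k{\left(8 - 5 \right)}\right) + 223\right)\right)^{2} + 686672 = \left(-926 + \left(\left(-283 + \frac{7}{3}\right) + 223\right)\right)^{2} + 686672 = \left(-926 + \left(- \frac{842}{3} + 223\right)\right)^{2} + 686672 = \left(-926 - \frac{173}{3}\right)^{2} + 686672 = \left(- \frac{2951}{3}\right)^{2} + 686672 = \frac{8708401}{9} + 686672 = \frac{14888449}{9}$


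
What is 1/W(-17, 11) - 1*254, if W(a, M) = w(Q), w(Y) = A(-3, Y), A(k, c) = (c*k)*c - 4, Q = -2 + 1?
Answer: -1779/7 ≈ -254.14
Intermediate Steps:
Q = -1
A(k, c) = -4 + k*c² (A(k, c) = k*c² - 4 = -4 + k*c²)
w(Y) = -4 - 3*Y²
W(a, M) = -7 (W(a, M) = -4 - 3*(-1)² = -4 - 3*1 = -4 - 3 = -7)
1/W(-17, 11) - 1*254 = 1/(-7) - 1*254 = -⅐ - 254 = -1779/7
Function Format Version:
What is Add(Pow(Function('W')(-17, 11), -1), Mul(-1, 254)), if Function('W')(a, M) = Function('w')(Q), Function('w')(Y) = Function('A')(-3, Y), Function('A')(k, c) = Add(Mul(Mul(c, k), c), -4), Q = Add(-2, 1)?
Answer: Rational(-1779, 7) ≈ -254.14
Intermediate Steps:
Q = -1
Function('A')(k, c) = Add(-4, Mul(k, Pow(c, 2))) (Function('A')(k, c) = Add(Mul(k, Pow(c, 2)), -4) = Add(-4, Mul(k, Pow(c, 2))))
Function('w')(Y) = Add(-4, Mul(-3, Pow(Y, 2)))
Function('W')(a, M) = -7 (Function('W')(a, M) = Add(-4, Mul(-3, Pow(-1, 2))) = Add(-4, Mul(-3, 1)) = Add(-4, -3) = -7)
Add(Pow(Function('W')(-17, 11), -1), Mul(-1, 254)) = Add(Pow(-7, -1), Mul(-1, 254)) = Add(Rational(-1, 7), -254) = Rational(-1779, 7)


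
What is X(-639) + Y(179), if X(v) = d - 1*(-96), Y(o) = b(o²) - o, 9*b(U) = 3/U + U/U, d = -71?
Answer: -44376782/288369 ≈ -153.89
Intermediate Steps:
b(U) = ⅑ + 1/(3*U) (b(U) = (3/U + U/U)/9 = (3/U + 1)/9 = (1 + 3/U)/9 = ⅑ + 1/(3*U))
Y(o) = -o + (3 + o²)/(9*o²) (Y(o) = (3 + o²)/(9*(o²)) - o = (3 + o²)/(9*o²) - o = -o + (3 + o²)/(9*o²))
X(v) = 25 (X(v) = -71 - 1*(-96) = -71 + 96 = 25)
X(-639) + Y(179) = 25 + (⅑ - 1*179 + (⅓)/179²) = 25 + (⅑ - 179 + (⅓)*(1/32041)) = 25 + (⅑ - 179 + 1/96123) = 25 - 51586007/288369 = -44376782/288369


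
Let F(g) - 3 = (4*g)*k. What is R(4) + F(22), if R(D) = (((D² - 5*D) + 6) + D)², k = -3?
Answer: -225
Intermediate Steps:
R(D) = (6 + D² - 4*D)² (R(D) = ((6 + D² - 5*D) + D)² = (6 + D² - 4*D)²)
F(g) = 3 - 12*g (F(g) = 3 + (4*g)*(-3) = 3 - 12*g)
R(4) + F(22) = (6 + 4² - 4*4)² + (3 - 12*22) = (6 + 16 - 16)² + (3 - 264) = 6² - 261 = 36 - 261 = -225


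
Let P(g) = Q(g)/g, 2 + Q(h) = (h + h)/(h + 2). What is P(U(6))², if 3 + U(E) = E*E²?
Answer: 16/2097182025 ≈ 7.6293e-9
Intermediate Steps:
U(E) = -3 + E³ (U(E) = -3 + E*E² = -3 + E³)
Q(h) = -2 + 2*h/(2 + h) (Q(h) = -2 + (h + h)/(h + 2) = -2 + (2*h)/(2 + h) = -2 + 2*h/(2 + h))
P(g) = -4/(g*(2 + g)) (P(g) = (-4/(2 + g))/g = -4/(g*(2 + g)))
P(U(6))² = (-4/((-3 + 6³)*(2 + (-3 + 6³))))² = (-4/((-3 + 216)*(2 + (-3 + 216))))² = (-4/(213*(2 + 213)))² = (-4*1/213/215)² = (-4*1/213*1/215)² = (-4/45795)² = 16/2097182025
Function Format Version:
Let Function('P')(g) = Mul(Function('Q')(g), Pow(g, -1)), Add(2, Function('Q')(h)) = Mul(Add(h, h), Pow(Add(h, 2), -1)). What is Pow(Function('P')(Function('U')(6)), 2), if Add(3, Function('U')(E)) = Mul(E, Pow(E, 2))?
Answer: Rational(16, 2097182025) ≈ 7.6293e-9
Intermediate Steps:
Function('U')(E) = Add(-3, Pow(E, 3)) (Function('U')(E) = Add(-3, Mul(E, Pow(E, 2))) = Add(-3, Pow(E, 3)))
Function('Q')(h) = Add(-2, Mul(2, h, Pow(Add(2, h), -1))) (Function('Q')(h) = Add(-2, Mul(Add(h, h), Pow(Add(h, 2), -1))) = Add(-2, Mul(Mul(2, h), Pow(Add(2, h), -1))) = Add(-2, Mul(2, h, Pow(Add(2, h), -1))))
Function('P')(g) = Mul(-4, Pow(g, -1), Pow(Add(2, g), -1)) (Function('P')(g) = Mul(Mul(-4, Pow(Add(2, g), -1)), Pow(g, -1)) = Mul(-4, Pow(g, -1), Pow(Add(2, g), -1)))
Pow(Function('P')(Function('U')(6)), 2) = Pow(Mul(-4, Pow(Add(-3, Pow(6, 3)), -1), Pow(Add(2, Add(-3, Pow(6, 3))), -1)), 2) = Pow(Mul(-4, Pow(Add(-3, 216), -1), Pow(Add(2, Add(-3, 216)), -1)), 2) = Pow(Mul(-4, Pow(213, -1), Pow(Add(2, 213), -1)), 2) = Pow(Mul(-4, Rational(1, 213), Pow(215, -1)), 2) = Pow(Mul(-4, Rational(1, 213), Rational(1, 215)), 2) = Pow(Rational(-4, 45795), 2) = Rational(16, 2097182025)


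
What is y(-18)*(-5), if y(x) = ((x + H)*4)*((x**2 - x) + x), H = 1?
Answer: 110160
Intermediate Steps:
y(x) = x**2*(4 + 4*x) (y(x) = ((x + 1)*4)*((x**2 - x) + x) = ((1 + x)*4)*x**2 = (4 + 4*x)*x**2 = x**2*(4 + 4*x))
y(-18)*(-5) = (4*(-18)**2*(1 - 18))*(-5) = (4*324*(-17))*(-5) = -22032*(-5) = 110160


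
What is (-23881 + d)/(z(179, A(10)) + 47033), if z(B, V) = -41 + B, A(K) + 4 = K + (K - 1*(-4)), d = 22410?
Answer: -1471/47171 ≈ -0.031184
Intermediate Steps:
A(K) = 2*K (A(K) = -4 + (K + (K - 1*(-4))) = -4 + (K + (K + 4)) = -4 + (K + (4 + K)) = -4 + (4 + 2*K) = 2*K)
(-23881 + d)/(z(179, A(10)) + 47033) = (-23881 + 22410)/((-41 + 179) + 47033) = -1471/(138 + 47033) = -1471/47171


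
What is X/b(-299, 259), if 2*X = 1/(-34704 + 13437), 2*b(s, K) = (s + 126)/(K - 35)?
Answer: 224/3679191 ≈ 6.0883e-5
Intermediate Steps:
b(s, K) = (126 + s)/(2*(-35 + K)) (b(s, K) = ((s + 126)/(K - 35))/2 = ((126 + s)/(-35 + K))/2 = (126 + s)/(2*(-35 + K)))
X = -1/42534 (X = 1/(2*(-34704 + 13437)) = (1/2)/(-21267) = (1/2)*(-1/21267) = -1/42534 ≈ -2.3511e-5)
X/b(-299, 259) = -2*(-35 + 259)/(126 - 299)/42534 = -1/(42534*((1/2)*(-173)/224)) = -1/(42534*((1/2)*(1/224)*(-173))) = -1/(42534*(-173/448)) = -1/42534*(-448/173) = 224/3679191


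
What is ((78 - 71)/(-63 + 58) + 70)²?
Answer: 117649/25 ≈ 4706.0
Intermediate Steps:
((78 - 71)/(-63 + 58) + 70)² = (7/(-5) + 70)² = (7*(-⅕) + 70)² = (-7/5 + 70)² = (343/5)² = 117649/25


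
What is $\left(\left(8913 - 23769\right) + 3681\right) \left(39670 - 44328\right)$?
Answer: $52053150$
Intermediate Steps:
$\left(\left(8913 - 23769\right) + 3681\right) \left(39670 - 44328\right) = \left(-14856 + 3681\right) \left(-4658\right) = \left(-11175\right) \left(-4658\right) = 52053150$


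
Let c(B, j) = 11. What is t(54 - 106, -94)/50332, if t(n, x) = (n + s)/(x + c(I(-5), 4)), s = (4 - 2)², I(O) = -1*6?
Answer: 12/1044389 ≈ 1.1490e-5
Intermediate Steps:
I(O) = -6
s = 4 (s = 2² = 4)
t(n, x) = (4 + n)/(11 + x) (t(n, x) = (n + 4)/(x + 11) = (4 + n)/(11 + x))
t(54 - 106, -94)/50332 = ((4 + (54 - 106))/(11 - 94))/50332 = ((4 - 52)/(-83))*(1/50332) = -1/83*(-48)*(1/50332) = (48/83)*(1/50332) = 12/1044389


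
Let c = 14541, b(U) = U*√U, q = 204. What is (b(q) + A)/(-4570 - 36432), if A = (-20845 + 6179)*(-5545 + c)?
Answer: 5074436/1577 - 204*√51/20501 ≈ 3217.7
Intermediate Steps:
b(U) = U^(3/2)
A = -131935336 (A = (-20845 + 6179)*(-5545 + 14541) = -14666*8996 = -131935336)
(b(q) + A)/(-4570 - 36432) = (204^(3/2) - 131935336)/(-4570 - 36432) = (408*√51 - 131935336)/(-41002) = (-131935336 + 408*√51)*(-1/41002) = 5074436/1577 - 204*√51/20501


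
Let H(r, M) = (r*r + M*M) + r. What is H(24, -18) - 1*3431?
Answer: -2507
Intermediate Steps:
H(r, M) = r + M**2 + r**2 (H(r, M) = (r**2 + M**2) + r = (M**2 + r**2) + r = r + M**2 + r**2)
H(24, -18) - 1*3431 = (24 + (-18)**2 + 24**2) - 1*3431 = (24 + 324 + 576) - 3431 = 924 - 3431 = -2507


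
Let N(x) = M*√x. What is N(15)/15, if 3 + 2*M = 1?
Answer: -√15/15 ≈ -0.25820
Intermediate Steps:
M = -1 (M = -3/2 + (½)*1 = -3/2 + ½ = -1)
N(x) = -√x
N(15)/15 = -√15/15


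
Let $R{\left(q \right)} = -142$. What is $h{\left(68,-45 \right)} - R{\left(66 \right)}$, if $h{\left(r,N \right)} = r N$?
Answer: $-2918$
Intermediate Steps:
$h{\left(r,N \right)} = N r$
$h{\left(68,-45 \right)} - R{\left(66 \right)} = \left(-45\right) 68 - -142 = -3060 + 142 = -2918$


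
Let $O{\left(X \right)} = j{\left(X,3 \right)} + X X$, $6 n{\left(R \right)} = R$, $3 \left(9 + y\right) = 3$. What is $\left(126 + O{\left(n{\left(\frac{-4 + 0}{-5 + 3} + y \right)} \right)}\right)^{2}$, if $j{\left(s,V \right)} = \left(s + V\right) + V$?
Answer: $17424$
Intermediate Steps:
$j{\left(s,V \right)} = s + 2 V$ ($j{\left(s,V \right)} = \left(V + s\right) + V = s + 2 V$)
$y = -8$ ($y = -9 + \frac{1}{3} \cdot 3 = -9 + 1 = -8$)
$n{\left(R \right)} = \frac{R}{6}$
$O{\left(X \right)} = 6 + X + X^{2}$ ($O{\left(X \right)} = \left(X + 2 \cdot 3\right) + X X = \left(X + 6\right) + X^{2} = \left(6 + X\right) + X^{2} = 6 + X + X^{2}$)
$\left(126 + O{\left(n{\left(\frac{-4 + 0}{-5 + 3} + y \right)} \right)}\right)^{2} = \left(126 + \left(6 + \frac{\frac{-4 + 0}{-5 + 3} - 8}{6} + \left(\frac{\frac{-4 + 0}{-5 + 3} - 8}{6}\right)^{2}\right)\right)^{2} = \left(126 + \left(6 + \frac{- \frac{4}{-2} - 8}{6} + \left(\frac{- \frac{4}{-2} - 8}{6}\right)^{2}\right)\right)^{2} = \left(126 + \left(6 + \frac{\left(-4\right) \left(- \frac{1}{2}\right) - 8}{6} + \left(\frac{\left(-4\right) \left(- \frac{1}{2}\right) - 8}{6}\right)^{2}\right)\right)^{2} = \left(126 + \left(6 + \frac{2 - 8}{6} + \left(\frac{2 - 8}{6}\right)^{2}\right)\right)^{2} = \left(126 + \left(6 + \frac{1}{6} \left(-6\right) + \left(\frac{1}{6} \left(-6\right)\right)^{2}\right)\right)^{2} = \left(126 + \left(6 - 1 + \left(-1\right)^{2}\right)\right)^{2} = \left(126 + \left(6 - 1 + 1\right)\right)^{2} = \left(126 + 6\right)^{2} = 132^{2} = 17424$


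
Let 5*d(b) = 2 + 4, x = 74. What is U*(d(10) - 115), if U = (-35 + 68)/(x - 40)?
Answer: -18777/170 ≈ -110.45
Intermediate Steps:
d(b) = 6/5 (d(b) = (2 + 4)/5 = (⅕)*6 = 6/5)
U = 33/34 (U = (-35 + 68)/(74 - 40) = 33/34 ≈ 0.97059)
U*(d(10) - 115) = 33*(6/5 - 115)/34 = (33/34)*(-569/5) = -18777/170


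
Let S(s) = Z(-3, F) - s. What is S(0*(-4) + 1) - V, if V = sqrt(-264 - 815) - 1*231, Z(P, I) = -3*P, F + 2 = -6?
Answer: 239 - I*sqrt(1079) ≈ 239.0 - 32.848*I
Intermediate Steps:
F = -8 (F = -2 - 6 = -8)
S(s) = 9 - s (S(s) = -3*(-3) - s = 9 - s)
V = -231 + I*sqrt(1079) (V = sqrt(-1079) - 231 = I*sqrt(1079) - 231 = -231 + I*sqrt(1079) ≈ -231.0 + 32.848*I)
S(0*(-4) + 1) - V = (9 - (0*(-4) + 1)) - (-231 + I*sqrt(1079)) = (9 - (0 + 1)) + (231 - I*sqrt(1079)) = (9 - 1*1) + (231 - I*sqrt(1079)) = (9 - 1) + (231 - I*sqrt(1079)) = 8 + (231 - I*sqrt(1079)) = 239 - I*sqrt(1079)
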